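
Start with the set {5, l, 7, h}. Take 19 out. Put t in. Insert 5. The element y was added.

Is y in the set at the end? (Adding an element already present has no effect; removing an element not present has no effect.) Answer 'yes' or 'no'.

Answer: yes

Derivation:
Tracking the set through each operation:
Start: {5, 7, h, l}
Event 1 (remove 19): not present, no change. Set: {5, 7, h, l}
Event 2 (add t): added. Set: {5, 7, h, l, t}
Event 3 (add 5): already present, no change. Set: {5, 7, h, l, t}
Event 4 (add y): added. Set: {5, 7, h, l, t, y}

Final set: {5, 7, h, l, t, y} (size 6)
y is in the final set.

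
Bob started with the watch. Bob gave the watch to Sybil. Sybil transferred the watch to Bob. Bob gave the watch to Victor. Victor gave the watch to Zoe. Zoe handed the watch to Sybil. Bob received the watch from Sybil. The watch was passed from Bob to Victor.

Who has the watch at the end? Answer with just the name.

Answer: Victor

Derivation:
Tracking the watch through each event:
Start: Bob has the watch.
After event 1: Sybil has the watch.
After event 2: Bob has the watch.
After event 3: Victor has the watch.
After event 4: Zoe has the watch.
After event 5: Sybil has the watch.
After event 6: Bob has the watch.
After event 7: Victor has the watch.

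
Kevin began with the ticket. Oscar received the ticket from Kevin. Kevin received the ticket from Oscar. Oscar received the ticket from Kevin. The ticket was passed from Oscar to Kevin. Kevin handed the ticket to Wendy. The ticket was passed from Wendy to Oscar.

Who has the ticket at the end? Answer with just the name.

Answer: Oscar

Derivation:
Tracking the ticket through each event:
Start: Kevin has the ticket.
After event 1: Oscar has the ticket.
After event 2: Kevin has the ticket.
After event 3: Oscar has the ticket.
After event 4: Kevin has the ticket.
After event 5: Wendy has the ticket.
After event 6: Oscar has the ticket.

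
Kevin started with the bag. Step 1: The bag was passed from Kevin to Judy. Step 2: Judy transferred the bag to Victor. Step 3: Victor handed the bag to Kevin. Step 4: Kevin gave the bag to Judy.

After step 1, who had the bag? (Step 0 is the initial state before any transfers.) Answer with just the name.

Tracking the bag holder through step 1:
After step 0 (start): Kevin
After step 1: Judy

At step 1, the holder is Judy.

Answer: Judy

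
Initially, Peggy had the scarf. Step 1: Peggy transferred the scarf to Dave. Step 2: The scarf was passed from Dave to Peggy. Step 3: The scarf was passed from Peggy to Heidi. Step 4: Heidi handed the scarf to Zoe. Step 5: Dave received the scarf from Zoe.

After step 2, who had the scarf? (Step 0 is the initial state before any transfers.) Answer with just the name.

Tracking the scarf holder through step 2:
After step 0 (start): Peggy
After step 1: Dave
After step 2: Peggy

At step 2, the holder is Peggy.

Answer: Peggy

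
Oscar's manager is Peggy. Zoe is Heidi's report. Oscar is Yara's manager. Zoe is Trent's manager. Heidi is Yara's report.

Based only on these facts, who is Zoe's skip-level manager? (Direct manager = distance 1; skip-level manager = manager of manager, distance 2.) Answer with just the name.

Reconstructing the manager chain from the given facts:
  Peggy -> Oscar -> Yara -> Heidi -> Zoe -> Trent
(each arrow means 'manager of the next')
Positions in the chain (0 = top):
  position of Peggy: 0
  position of Oscar: 1
  position of Yara: 2
  position of Heidi: 3
  position of Zoe: 4
  position of Trent: 5

Zoe is at position 4; the skip-level manager is 2 steps up the chain, i.e. position 2: Yara.

Answer: Yara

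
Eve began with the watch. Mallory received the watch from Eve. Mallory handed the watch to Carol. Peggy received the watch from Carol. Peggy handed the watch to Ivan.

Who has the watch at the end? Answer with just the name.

Tracking the watch through each event:
Start: Eve has the watch.
After event 1: Mallory has the watch.
After event 2: Carol has the watch.
After event 3: Peggy has the watch.
After event 4: Ivan has the watch.

Answer: Ivan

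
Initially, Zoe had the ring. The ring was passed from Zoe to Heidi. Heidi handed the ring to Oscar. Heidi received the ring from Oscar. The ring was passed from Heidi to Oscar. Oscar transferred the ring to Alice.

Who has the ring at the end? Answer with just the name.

Answer: Alice

Derivation:
Tracking the ring through each event:
Start: Zoe has the ring.
After event 1: Heidi has the ring.
After event 2: Oscar has the ring.
After event 3: Heidi has the ring.
After event 4: Oscar has the ring.
After event 5: Alice has the ring.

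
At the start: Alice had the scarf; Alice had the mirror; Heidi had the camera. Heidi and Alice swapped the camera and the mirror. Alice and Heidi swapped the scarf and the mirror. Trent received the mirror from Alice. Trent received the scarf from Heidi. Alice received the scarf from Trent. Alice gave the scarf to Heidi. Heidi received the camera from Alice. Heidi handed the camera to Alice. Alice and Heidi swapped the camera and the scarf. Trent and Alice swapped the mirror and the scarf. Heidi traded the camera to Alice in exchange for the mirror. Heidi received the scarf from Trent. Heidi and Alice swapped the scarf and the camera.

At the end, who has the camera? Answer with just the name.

Tracking all object holders:
Start: scarf:Alice, mirror:Alice, camera:Heidi
Event 1 (swap camera<->mirror: now camera:Alice, mirror:Heidi). State: scarf:Alice, mirror:Heidi, camera:Alice
Event 2 (swap scarf<->mirror: now scarf:Heidi, mirror:Alice). State: scarf:Heidi, mirror:Alice, camera:Alice
Event 3 (give mirror: Alice -> Trent). State: scarf:Heidi, mirror:Trent, camera:Alice
Event 4 (give scarf: Heidi -> Trent). State: scarf:Trent, mirror:Trent, camera:Alice
Event 5 (give scarf: Trent -> Alice). State: scarf:Alice, mirror:Trent, camera:Alice
Event 6 (give scarf: Alice -> Heidi). State: scarf:Heidi, mirror:Trent, camera:Alice
Event 7 (give camera: Alice -> Heidi). State: scarf:Heidi, mirror:Trent, camera:Heidi
Event 8 (give camera: Heidi -> Alice). State: scarf:Heidi, mirror:Trent, camera:Alice
Event 9 (swap camera<->scarf: now camera:Heidi, scarf:Alice). State: scarf:Alice, mirror:Trent, camera:Heidi
Event 10 (swap mirror<->scarf: now mirror:Alice, scarf:Trent). State: scarf:Trent, mirror:Alice, camera:Heidi
Event 11 (swap camera<->mirror: now camera:Alice, mirror:Heidi). State: scarf:Trent, mirror:Heidi, camera:Alice
Event 12 (give scarf: Trent -> Heidi). State: scarf:Heidi, mirror:Heidi, camera:Alice
Event 13 (swap scarf<->camera: now scarf:Alice, camera:Heidi). State: scarf:Alice, mirror:Heidi, camera:Heidi

Final state: scarf:Alice, mirror:Heidi, camera:Heidi
The camera is held by Heidi.

Answer: Heidi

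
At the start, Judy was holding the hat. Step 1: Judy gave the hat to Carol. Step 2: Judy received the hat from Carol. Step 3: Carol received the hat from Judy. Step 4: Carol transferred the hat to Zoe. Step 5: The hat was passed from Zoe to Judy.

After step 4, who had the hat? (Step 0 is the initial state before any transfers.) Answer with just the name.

Tracking the hat holder through step 4:
After step 0 (start): Judy
After step 1: Carol
After step 2: Judy
After step 3: Carol
After step 4: Zoe

At step 4, the holder is Zoe.

Answer: Zoe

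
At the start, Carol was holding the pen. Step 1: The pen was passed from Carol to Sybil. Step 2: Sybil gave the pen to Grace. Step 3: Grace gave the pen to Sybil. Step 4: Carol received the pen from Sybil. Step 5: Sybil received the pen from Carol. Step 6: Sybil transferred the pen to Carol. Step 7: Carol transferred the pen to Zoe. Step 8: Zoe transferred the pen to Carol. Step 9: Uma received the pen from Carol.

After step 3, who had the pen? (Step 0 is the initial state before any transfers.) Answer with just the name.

Tracking the pen holder through step 3:
After step 0 (start): Carol
After step 1: Sybil
After step 2: Grace
After step 3: Sybil

At step 3, the holder is Sybil.

Answer: Sybil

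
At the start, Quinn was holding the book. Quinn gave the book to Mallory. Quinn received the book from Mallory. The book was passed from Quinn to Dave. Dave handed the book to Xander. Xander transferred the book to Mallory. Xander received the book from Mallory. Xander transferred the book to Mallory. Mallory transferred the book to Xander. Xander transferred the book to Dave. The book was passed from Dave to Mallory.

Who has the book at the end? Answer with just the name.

Tracking the book through each event:
Start: Quinn has the book.
After event 1: Mallory has the book.
After event 2: Quinn has the book.
After event 3: Dave has the book.
After event 4: Xander has the book.
After event 5: Mallory has the book.
After event 6: Xander has the book.
After event 7: Mallory has the book.
After event 8: Xander has the book.
After event 9: Dave has the book.
After event 10: Mallory has the book.

Answer: Mallory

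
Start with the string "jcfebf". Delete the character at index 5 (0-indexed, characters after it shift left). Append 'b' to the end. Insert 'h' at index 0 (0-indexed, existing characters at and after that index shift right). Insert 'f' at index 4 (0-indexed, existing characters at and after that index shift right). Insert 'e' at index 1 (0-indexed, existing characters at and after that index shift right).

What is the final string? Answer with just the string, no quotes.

Applying each edit step by step:
Start: "jcfebf"
Op 1 (delete idx 5 = 'f'): "jcfebf" -> "jcfeb"
Op 2 (append 'b'): "jcfeb" -> "jcfebb"
Op 3 (insert 'h' at idx 0): "jcfebb" -> "hjcfebb"
Op 4 (insert 'f' at idx 4): "hjcfebb" -> "hjcffebb"
Op 5 (insert 'e' at idx 1): "hjcffebb" -> "hejcffebb"

Answer: hejcffebb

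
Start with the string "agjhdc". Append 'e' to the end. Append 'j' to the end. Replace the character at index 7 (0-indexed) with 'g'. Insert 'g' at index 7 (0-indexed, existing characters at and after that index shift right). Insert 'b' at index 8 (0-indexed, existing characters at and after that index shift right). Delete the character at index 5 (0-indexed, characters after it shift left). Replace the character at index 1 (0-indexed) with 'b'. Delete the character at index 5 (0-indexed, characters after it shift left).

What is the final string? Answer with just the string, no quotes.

Applying each edit step by step:
Start: "agjhdc"
Op 1 (append 'e'): "agjhdc" -> "agjhdce"
Op 2 (append 'j'): "agjhdce" -> "agjhdcej"
Op 3 (replace idx 7: 'j' -> 'g'): "agjhdcej" -> "agjhdceg"
Op 4 (insert 'g' at idx 7): "agjhdceg" -> "agjhdcegg"
Op 5 (insert 'b' at idx 8): "agjhdcegg" -> "agjhdcegbg"
Op 6 (delete idx 5 = 'c'): "agjhdcegbg" -> "agjhdegbg"
Op 7 (replace idx 1: 'g' -> 'b'): "agjhdegbg" -> "abjhdegbg"
Op 8 (delete idx 5 = 'e'): "abjhdegbg" -> "abjhdgbg"

Answer: abjhdgbg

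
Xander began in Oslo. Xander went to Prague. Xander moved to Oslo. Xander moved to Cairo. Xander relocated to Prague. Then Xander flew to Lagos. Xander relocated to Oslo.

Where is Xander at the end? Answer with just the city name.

Tracking Xander's location:
Start: Xander is in Oslo.
After move 1: Oslo -> Prague. Xander is in Prague.
After move 2: Prague -> Oslo. Xander is in Oslo.
After move 3: Oslo -> Cairo. Xander is in Cairo.
After move 4: Cairo -> Prague. Xander is in Prague.
After move 5: Prague -> Lagos. Xander is in Lagos.
After move 6: Lagos -> Oslo. Xander is in Oslo.

Answer: Oslo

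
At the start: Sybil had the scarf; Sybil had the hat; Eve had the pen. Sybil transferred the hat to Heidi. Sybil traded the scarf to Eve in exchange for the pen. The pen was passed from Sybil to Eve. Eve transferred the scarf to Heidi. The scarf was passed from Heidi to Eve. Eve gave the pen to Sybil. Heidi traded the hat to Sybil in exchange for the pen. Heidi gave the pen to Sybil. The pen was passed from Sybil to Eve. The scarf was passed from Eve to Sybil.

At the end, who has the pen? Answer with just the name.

Answer: Eve

Derivation:
Tracking all object holders:
Start: scarf:Sybil, hat:Sybil, pen:Eve
Event 1 (give hat: Sybil -> Heidi). State: scarf:Sybil, hat:Heidi, pen:Eve
Event 2 (swap scarf<->pen: now scarf:Eve, pen:Sybil). State: scarf:Eve, hat:Heidi, pen:Sybil
Event 3 (give pen: Sybil -> Eve). State: scarf:Eve, hat:Heidi, pen:Eve
Event 4 (give scarf: Eve -> Heidi). State: scarf:Heidi, hat:Heidi, pen:Eve
Event 5 (give scarf: Heidi -> Eve). State: scarf:Eve, hat:Heidi, pen:Eve
Event 6 (give pen: Eve -> Sybil). State: scarf:Eve, hat:Heidi, pen:Sybil
Event 7 (swap hat<->pen: now hat:Sybil, pen:Heidi). State: scarf:Eve, hat:Sybil, pen:Heidi
Event 8 (give pen: Heidi -> Sybil). State: scarf:Eve, hat:Sybil, pen:Sybil
Event 9 (give pen: Sybil -> Eve). State: scarf:Eve, hat:Sybil, pen:Eve
Event 10 (give scarf: Eve -> Sybil). State: scarf:Sybil, hat:Sybil, pen:Eve

Final state: scarf:Sybil, hat:Sybil, pen:Eve
The pen is held by Eve.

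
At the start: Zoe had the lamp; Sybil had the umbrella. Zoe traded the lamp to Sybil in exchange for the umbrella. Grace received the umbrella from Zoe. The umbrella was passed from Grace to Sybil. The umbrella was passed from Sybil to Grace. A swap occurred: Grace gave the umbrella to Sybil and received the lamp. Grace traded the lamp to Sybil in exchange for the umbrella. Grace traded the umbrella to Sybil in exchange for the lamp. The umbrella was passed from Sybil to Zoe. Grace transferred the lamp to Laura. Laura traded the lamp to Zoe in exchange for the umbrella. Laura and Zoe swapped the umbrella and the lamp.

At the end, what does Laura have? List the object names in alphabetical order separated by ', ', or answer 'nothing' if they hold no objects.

Tracking all object holders:
Start: lamp:Zoe, umbrella:Sybil
Event 1 (swap lamp<->umbrella: now lamp:Sybil, umbrella:Zoe). State: lamp:Sybil, umbrella:Zoe
Event 2 (give umbrella: Zoe -> Grace). State: lamp:Sybil, umbrella:Grace
Event 3 (give umbrella: Grace -> Sybil). State: lamp:Sybil, umbrella:Sybil
Event 4 (give umbrella: Sybil -> Grace). State: lamp:Sybil, umbrella:Grace
Event 5 (swap umbrella<->lamp: now umbrella:Sybil, lamp:Grace). State: lamp:Grace, umbrella:Sybil
Event 6 (swap lamp<->umbrella: now lamp:Sybil, umbrella:Grace). State: lamp:Sybil, umbrella:Grace
Event 7 (swap umbrella<->lamp: now umbrella:Sybil, lamp:Grace). State: lamp:Grace, umbrella:Sybil
Event 8 (give umbrella: Sybil -> Zoe). State: lamp:Grace, umbrella:Zoe
Event 9 (give lamp: Grace -> Laura). State: lamp:Laura, umbrella:Zoe
Event 10 (swap lamp<->umbrella: now lamp:Zoe, umbrella:Laura). State: lamp:Zoe, umbrella:Laura
Event 11 (swap umbrella<->lamp: now umbrella:Zoe, lamp:Laura). State: lamp:Laura, umbrella:Zoe

Final state: lamp:Laura, umbrella:Zoe
Laura holds: lamp.

Answer: lamp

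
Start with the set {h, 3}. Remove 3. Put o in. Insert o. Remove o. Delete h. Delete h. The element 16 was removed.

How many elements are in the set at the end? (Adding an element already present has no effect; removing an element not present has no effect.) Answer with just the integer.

Tracking the set through each operation:
Start: {3, h}
Event 1 (remove 3): removed. Set: {h}
Event 2 (add o): added. Set: {h, o}
Event 3 (add o): already present, no change. Set: {h, o}
Event 4 (remove o): removed. Set: {h}
Event 5 (remove h): removed. Set: {}
Event 6 (remove h): not present, no change. Set: {}
Event 7 (remove 16): not present, no change. Set: {}

Final set: {} (size 0)

Answer: 0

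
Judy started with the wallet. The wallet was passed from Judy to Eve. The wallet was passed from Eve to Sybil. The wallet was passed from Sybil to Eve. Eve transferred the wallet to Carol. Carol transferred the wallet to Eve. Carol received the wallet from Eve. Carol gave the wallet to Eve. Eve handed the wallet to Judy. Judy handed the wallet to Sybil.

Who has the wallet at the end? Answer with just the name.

Tracking the wallet through each event:
Start: Judy has the wallet.
After event 1: Eve has the wallet.
After event 2: Sybil has the wallet.
After event 3: Eve has the wallet.
After event 4: Carol has the wallet.
After event 5: Eve has the wallet.
After event 6: Carol has the wallet.
After event 7: Eve has the wallet.
After event 8: Judy has the wallet.
After event 9: Sybil has the wallet.

Answer: Sybil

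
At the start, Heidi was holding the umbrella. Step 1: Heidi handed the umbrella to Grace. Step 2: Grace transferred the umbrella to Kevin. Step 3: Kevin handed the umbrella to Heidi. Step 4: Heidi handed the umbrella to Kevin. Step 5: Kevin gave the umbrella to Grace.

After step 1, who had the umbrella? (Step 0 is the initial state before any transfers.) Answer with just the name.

Answer: Grace

Derivation:
Tracking the umbrella holder through step 1:
After step 0 (start): Heidi
After step 1: Grace

At step 1, the holder is Grace.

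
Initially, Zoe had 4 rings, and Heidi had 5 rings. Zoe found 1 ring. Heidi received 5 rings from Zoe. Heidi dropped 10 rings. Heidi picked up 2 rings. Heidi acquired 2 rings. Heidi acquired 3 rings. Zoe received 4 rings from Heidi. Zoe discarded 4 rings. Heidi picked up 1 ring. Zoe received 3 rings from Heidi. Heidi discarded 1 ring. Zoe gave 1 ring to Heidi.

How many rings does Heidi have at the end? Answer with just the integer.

Tracking counts step by step:
Start: Zoe=4, Heidi=5
Event 1 (Zoe +1): Zoe: 4 -> 5. State: Zoe=5, Heidi=5
Event 2 (Zoe -> Heidi, 5): Zoe: 5 -> 0, Heidi: 5 -> 10. State: Zoe=0, Heidi=10
Event 3 (Heidi -10): Heidi: 10 -> 0. State: Zoe=0, Heidi=0
Event 4 (Heidi +2): Heidi: 0 -> 2. State: Zoe=0, Heidi=2
Event 5 (Heidi +2): Heidi: 2 -> 4. State: Zoe=0, Heidi=4
Event 6 (Heidi +3): Heidi: 4 -> 7. State: Zoe=0, Heidi=7
Event 7 (Heidi -> Zoe, 4): Heidi: 7 -> 3, Zoe: 0 -> 4. State: Zoe=4, Heidi=3
Event 8 (Zoe -4): Zoe: 4 -> 0. State: Zoe=0, Heidi=3
Event 9 (Heidi +1): Heidi: 3 -> 4. State: Zoe=0, Heidi=4
Event 10 (Heidi -> Zoe, 3): Heidi: 4 -> 1, Zoe: 0 -> 3. State: Zoe=3, Heidi=1
Event 11 (Heidi -1): Heidi: 1 -> 0. State: Zoe=3, Heidi=0
Event 12 (Zoe -> Heidi, 1): Zoe: 3 -> 2, Heidi: 0 -> 1. State: Zoe=2, Heidi=1

Heidi's final count: 1

Answer: 1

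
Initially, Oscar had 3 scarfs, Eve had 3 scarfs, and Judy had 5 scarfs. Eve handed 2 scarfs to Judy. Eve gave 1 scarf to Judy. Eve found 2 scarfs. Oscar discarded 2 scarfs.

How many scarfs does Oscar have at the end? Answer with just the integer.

Tracking counts step by step:
Start: Oscar=3, Eve=3, Judy=5
Event 1 (Eve -> Judy, 2): Eve: 3 -> 1, Judy: 5 -> 7. State: Oscar=3, Eve=1, Judy=7
Event 2 (Eve -> Judy, 1): Eve: 1 -> 0, Judy: 7 -> 8. State: Oscar=3, Eve=0, Judy=8
Event 3 (Eve +2): Eve: 0 -> 2. State: Oscar=3, Eve=2, Judy=8
Event 4 (Oscar -2): Oscar: 3 -> 1. State: Oscar=1, Eve=2, Judy=8

Oscar's final count: 1

Answer: 1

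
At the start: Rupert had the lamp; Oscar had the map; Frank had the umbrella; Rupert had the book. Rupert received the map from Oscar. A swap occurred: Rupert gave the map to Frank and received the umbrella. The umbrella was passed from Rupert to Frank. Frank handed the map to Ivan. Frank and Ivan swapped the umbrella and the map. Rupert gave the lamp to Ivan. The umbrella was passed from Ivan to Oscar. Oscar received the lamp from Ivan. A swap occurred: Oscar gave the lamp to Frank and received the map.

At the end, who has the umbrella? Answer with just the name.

Answer: Oscar

Derivation:
Tracking all object holders:
Start: lamp:Rupert, map:Oscar, umbrella:Frank, book:Rupert
Event 1 (give map: Oscar -> Rupert). State: lamp:Rupert, map:Rupert, umbrella:Frank, book:Rupert
Event 2 (swap map<->umbrella: now map:Frank, umbrella:Rupert). State: lamp:Rupert, map:Frank, umbrella:Rupert, book:Rupert
Event 3 (give umbrella: Rupert -> Frank). State: lamp:Rupert, map:Frank, umbrella:Frank, book:Rupert
Event 4 (give map: Frank -> Ivan). State: lamp:Rupert, map:Ivan, umbrella:Frank, book:Rupert
Event 5 (swap umbrella<->map: now umbrella:Ivan, map:Frank). State: lamp:Rupert, map:Frank, umbrella:Ivan, book:Rupert
Event 6 (give lamp: Rupert -> Ivan). State: lamp:Ivan, map:Frank, umbrella:Ivan, book:Rupert
Event 7 (give umbrella: Ivan -> Oscar). State: lamp:Ivan, map:Frank, umbrella:Oscar, book:Rupert
Event 8 (give lamp: Ivan -> Oscar). State: lamp:Oscar, map:Frank, umbrella:Oscar, book:Rupert
Event 9 (swap lamp<->map: now lamp:Frank, map:Oscar). State: lamp:Frank, map:Oscar, umbrella:Oscar, book:Rupert

Final state: lamp:Frank, map:Oscar, umbrella:Oscar, book:Rupert
The umbrella is held by Oscar.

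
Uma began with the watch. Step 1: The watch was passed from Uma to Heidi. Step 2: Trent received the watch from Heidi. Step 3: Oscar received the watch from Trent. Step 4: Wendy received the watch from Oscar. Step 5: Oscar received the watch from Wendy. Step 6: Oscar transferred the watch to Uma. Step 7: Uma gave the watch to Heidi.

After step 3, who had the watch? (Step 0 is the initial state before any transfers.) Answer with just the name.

Tracking the watch holder through step 3:
After step 0 (start): Uma
After step 1: Heidi
After step 2: Trent
After step 3: Oscar

At step 3, the holder is Oscar.

Answer: Oscar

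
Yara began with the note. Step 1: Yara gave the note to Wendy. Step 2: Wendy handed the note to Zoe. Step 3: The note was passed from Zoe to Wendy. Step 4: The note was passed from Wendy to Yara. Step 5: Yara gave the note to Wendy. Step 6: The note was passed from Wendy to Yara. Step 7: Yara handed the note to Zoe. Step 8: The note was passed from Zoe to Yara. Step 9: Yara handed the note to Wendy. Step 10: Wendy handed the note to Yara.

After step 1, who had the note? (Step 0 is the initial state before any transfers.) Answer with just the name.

Tracking the note holder through step 1:
After step 0 (start): Yara
After step 1: Wendy

At step 1, the holder is Wendy.

Answer: Wendy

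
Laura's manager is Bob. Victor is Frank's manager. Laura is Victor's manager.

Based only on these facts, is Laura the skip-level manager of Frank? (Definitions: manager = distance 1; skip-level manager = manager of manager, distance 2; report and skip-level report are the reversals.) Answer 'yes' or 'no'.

Answer: yes

Derivation:
Reconstructing the manager chain from the given facts:
  Bob -> Laura -> Victor -> Frank
(each arrow means 'manager of the next')
Positions in the chain (0 = top):
  position of Bob: 0
  position of Laura: 1
  position of Victor: 2
  position of Frank: 3

Laura is at position 1, Frank is at position 3; signed distance (j - i) = 2.
'skip-level manager' requires j - i = 2. Actual distance is 2, so the relation HOLDS.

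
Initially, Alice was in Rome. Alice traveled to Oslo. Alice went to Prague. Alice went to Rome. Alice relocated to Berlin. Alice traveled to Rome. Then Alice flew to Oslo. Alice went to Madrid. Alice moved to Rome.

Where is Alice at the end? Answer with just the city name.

Tracking Alice's location:
Start: Alice is in Rome.
After move 1: Rome -> Oslo. Alice is in Oslo.
After move 2: Oslo -> Prague. Alice is in Prague.
After move 3: Prague -> Rome. Alice is in Rome.
After move 4: Rome -> Berlin. Alice is in Berlin.
After move 5: Berlin -> Rome. Alice is in Rome.
After move 6: Rome -> Oslo. Alice is in Oslo.
After move 7: Oslo -> Madrid. Alice is in Madrid.
After move 8: Madrid -> Rome. Alice is in Rome.

Answer: Rome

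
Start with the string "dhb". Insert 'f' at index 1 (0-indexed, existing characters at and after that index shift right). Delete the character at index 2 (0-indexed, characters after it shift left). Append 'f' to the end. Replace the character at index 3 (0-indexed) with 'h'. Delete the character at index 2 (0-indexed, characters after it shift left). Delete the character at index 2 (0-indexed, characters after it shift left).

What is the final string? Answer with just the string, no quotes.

Answer: df

Derivation:
Applying each edit step by step:
Start: "dhb"
Op 1 (insert 'f' at idx 1): "dhb" -> "dfhb"
Op 2 (delete idx 2 = 'h'): "dfhb" -> "dfb"
Op 3 (append 'f'): "dfb" -> "dfbf"
Op 4 (replace idx 3: 'f' -> 'h'): "dfbf" -> "dfbh"
Op 5 (delete idx 2 = 'b'): "dfbh" -> "dfh"
Op 6 (delete idx 2 = 'h'): "dfh" -> "df"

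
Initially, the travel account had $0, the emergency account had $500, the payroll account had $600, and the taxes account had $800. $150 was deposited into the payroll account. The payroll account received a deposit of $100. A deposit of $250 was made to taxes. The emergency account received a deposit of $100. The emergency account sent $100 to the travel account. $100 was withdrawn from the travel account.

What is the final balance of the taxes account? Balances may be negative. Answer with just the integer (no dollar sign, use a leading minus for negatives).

Tracking account balances step by step:
Start: travel=0, emergency=500, payroll=600, taxes=800
Event 1 (deposit 150 to payroll): payroll: 600 + 150 = 750. Balances: travel=0, emergency=500, payroll=750, taxes=800
Event 2 (deposit 100 to payroll): payroll: 750 + 100 = 850. Balances: travel=0, emergency=500, payroll=850, taxes=800
Event 3 (deposit 250 to taxes): taxes: 800 + 250 = 1050. Balances: travel=0, emergency=500, payroll=850, taxes=1050
Event 4 (deposit 100 to emergency): emergency: 500 + 100 = 600. Balances: travel=0, emergency=600, payroll=850, taxes=1050
Event 5 (transfer 100 emergency -> travel): emergency: 600 - 100 = 500, travel: 0 + 100 = 100. Balances: travel=100, emergency=500, payroll=850, taxes=1050
Event 6 (withdraw 100 from travel): travel: 100 - 100 = 0. Balances: travel=0, emergency=500, payroll=850, taxes=1050

Final balance of taxes: 1050

Answer: 1050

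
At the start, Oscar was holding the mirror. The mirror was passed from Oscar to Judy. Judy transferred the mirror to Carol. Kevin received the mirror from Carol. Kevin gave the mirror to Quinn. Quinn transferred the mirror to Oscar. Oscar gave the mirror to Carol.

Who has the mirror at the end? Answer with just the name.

Answer: Carol

Derivation:
Tracking the mirror through each event:
Start: Oscar has the mirror.
After event 1: Judy has the mirror.
After event 2: Carol has the mirror.
After event 3: Kevin has the mirror.
After event 4: Quinn has the mirror.
After event 5: Oscar has the mirror.
After event 6: Carol has the mirror.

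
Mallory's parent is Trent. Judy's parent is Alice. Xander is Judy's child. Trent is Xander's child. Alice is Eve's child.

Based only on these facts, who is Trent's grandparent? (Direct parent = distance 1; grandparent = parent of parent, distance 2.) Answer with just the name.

Reconstructing the parent chain from the given facts:
  Eve -> Alice -> Judy -> Xander -> Trent -> Mallory
(each arrow means 'parent of the next')
Positions in the chain (0 = top):
  position of Eve: 0
  position of Alice: 1
  position of Judy: 2
  position of Xander: 3
  position of Trent: 4
  position of Mallory: 5

Trent is at position 4; the grandparent is 2 steps up the chain, i.e. position 2: Judy.

Answer: Judy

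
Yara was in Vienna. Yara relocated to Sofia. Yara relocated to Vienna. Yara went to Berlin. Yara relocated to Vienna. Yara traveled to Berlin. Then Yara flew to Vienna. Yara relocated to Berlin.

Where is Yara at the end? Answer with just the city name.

Answer: Berlin

Derivation:
Tracking Yara's location:
Start: Yara is in Vienna.
After move 1: Vienna -> Sofia. Yara is in Sofia.
After move 2: Sofia -> Vienna. Yara is in Vienna.
After move 3: Vienna -> Berlin. Yara is in Berlin.
After move 4: Berlin -> Vienna. Yara is in Vienna.
After move 5: Vienna -> Berlin. Yara is in Berlin.
After move 6: Berlin -> Vienna. Yara is in Vienna.
After move 7: Vienna -> Berlin. Yara is in Berlin.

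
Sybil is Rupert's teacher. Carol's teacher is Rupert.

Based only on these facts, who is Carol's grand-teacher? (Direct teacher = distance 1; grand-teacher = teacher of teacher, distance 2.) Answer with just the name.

Reconstructing the teacher chain from the given facts:
  Sybil -> Rupert -> Carol
(each arrow means 'teacher of the next')
Positions in the chain (0 = top):
  position of Sybil: 0
  position of Rupert: 1
  position of Carol: 2

Carol is at position 2; the grand-teacher is 2 steps up the chain, i.e. position 0: Sybil.

Answer: Sybil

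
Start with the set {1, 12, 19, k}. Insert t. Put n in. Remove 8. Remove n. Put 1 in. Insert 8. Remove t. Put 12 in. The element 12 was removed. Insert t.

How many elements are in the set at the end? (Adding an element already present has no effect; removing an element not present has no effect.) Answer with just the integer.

Tracking the set through each operation:
Start: {1, 12, 19, k}
Event 1 (add t): added. Set: {1, 12, 19, k, t}
Event 2 (add n): added. Set: {1, 12, 19, k, n, t}
Event 3 (remove 8): not present, no change. Set: {1, 12, 19, k, n, t}
Event 4 (remove n): removed. Set: {1, 12, 19, k, t}
Event 5 (add 1): already present, no change. Set: {1, 12, 19, k, t}
Event 6 (add 8): added. Set: {1, 12, 19, 8, k, t}
Event 7 (remove t): removed. Set: {1, 12, 19, 8, k}
Event 8 (add 12): already present, no change. Set: {1, 12, 19, 8, k}
Event 9 (remove 12): removed. Set: {1, 19, 8, k}
Event 10 (add t): added. Set: {1, 19, 8, k, t}

Final set: {1, 19, 8, k, t} (size 5)

Answer: 5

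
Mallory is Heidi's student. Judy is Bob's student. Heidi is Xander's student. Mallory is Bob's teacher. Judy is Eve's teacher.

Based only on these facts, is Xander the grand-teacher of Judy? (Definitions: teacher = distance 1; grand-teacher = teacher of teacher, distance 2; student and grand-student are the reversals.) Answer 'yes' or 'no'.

Reconstructing the teacher chain from the given facts:
  Xander -> Heidi -> Mallory -> Bob -> Judy -> Eve
(each arrow means 'teacher of the next')
Positions in the chain (0 = top):
  position of Xander: 0
  position of Heidi: 1
  position of Mallory: 2
  position of Bob: 3
  position of Judy: 4
  position of Eve: 5

Xander is at position 0, Judy is at position 4; signed distance (j - i) = 4.
'grand-teacher' requires j - i = 2. Actual distance is 4, so the relation does NOT hold.

Answer: no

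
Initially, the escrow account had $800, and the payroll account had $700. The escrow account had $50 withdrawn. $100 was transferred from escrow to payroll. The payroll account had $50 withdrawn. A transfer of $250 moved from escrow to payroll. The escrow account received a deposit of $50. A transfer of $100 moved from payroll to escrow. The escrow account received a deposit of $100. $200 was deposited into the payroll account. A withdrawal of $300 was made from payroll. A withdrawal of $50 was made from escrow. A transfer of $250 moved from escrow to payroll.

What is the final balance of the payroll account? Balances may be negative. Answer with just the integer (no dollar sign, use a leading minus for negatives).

Tracking account balances step by step:
Start: escrow=800, payroll=700
Event 1 (withdraw 50 from escrow): escrow: 800 - 50 = 750. Balances: escrow=750, payroll=700
Event 2 (transfer 100 escrow -> payroll): escrow: 750 - 100 = 650, payroll: 700 + 100 = 800. Balances: escrow=650, payroll=800
Event 3 (withdraw 50 from payroll): payroll: 800 - 50 = 750. Balances: escrow=650, payroll=750
Event 4 (transfer 250 escrow -> payroll): escrow: 650 - 250 = 400, payroll: 750 + 250 = 1000. Balances: escrow=400, payroll=1000
Event 5 (deposit 50 to escrow): escrow: 400 + 50 = 450. Balances: escrow=450, payroll=1000
Event 6 (transfer 100 payroll -> escrow): payroll: 1000 - 100 = 900, escrow: 450 + 100 = 550. Balances: escrow=550, payroll=900
Event 7 (deposit 100 to escrow): escrow: 550 + 100 = 650. Balances: escrow=650, payroll=900
Event 8 (deposit 200 to payroll): payroll: 900 + 200 = 1100. Balances: escrow=650, payroll=1100
Event 9 (withdraw 300 from payroll): payroll: 1100 - 300 = 800. Balances: escrow=650, payroll=800
Event 10 (withdraw 50 from escrow): escrow: 650 - 50 = 600. Balances: escrow=600, payroll=800
Event 11 (transfer 250 escrow -> payroll): escrow: 600 - 250 = 350, payroll: 800 + 250 = 1050. Balances: escrow=350, payroll=1050

Final balance of payroll: 1050

Answer: 1050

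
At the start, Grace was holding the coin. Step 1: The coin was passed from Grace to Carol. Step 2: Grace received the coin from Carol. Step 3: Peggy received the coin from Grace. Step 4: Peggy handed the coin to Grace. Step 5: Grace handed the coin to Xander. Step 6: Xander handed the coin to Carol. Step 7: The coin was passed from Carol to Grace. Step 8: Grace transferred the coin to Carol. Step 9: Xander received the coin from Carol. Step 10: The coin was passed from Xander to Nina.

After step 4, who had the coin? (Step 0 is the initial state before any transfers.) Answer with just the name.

Answer: Grace

Derivation:
Tracking the coin holder through step 4:
After step 0 (start): Grace
After step 1: Carol
After step 2: Grace
After step 3: Peggy
After step 4: Grace

At step 4, the holder is Grace.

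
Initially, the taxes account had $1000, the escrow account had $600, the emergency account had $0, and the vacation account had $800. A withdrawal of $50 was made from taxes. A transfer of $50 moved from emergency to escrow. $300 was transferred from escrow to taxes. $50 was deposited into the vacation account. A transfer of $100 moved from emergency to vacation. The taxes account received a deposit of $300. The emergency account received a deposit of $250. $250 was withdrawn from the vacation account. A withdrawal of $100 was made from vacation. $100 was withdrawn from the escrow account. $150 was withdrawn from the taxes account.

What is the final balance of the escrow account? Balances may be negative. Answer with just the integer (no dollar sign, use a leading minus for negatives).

Tracking account balances step by step:
Start: taxes=1000, escrow=600, emergency=0, vacation=800
Event 1 (withdraw 50 from taxes): taxes: 1000 - 50 = 950. Balances: taxes=950, escrow=600, emergency=0, vacation=800
Event 2 (transfer 50 emergency -> escrow): emergency: 0 - 50 = -50, escrow: 600 + 50 = 650. Balances: taxes=950, escrow=650, emergency=-50, vacation=800
Event 3 (transfer 300 escrow -> taxes): escrow: 650 - 300 = 350, taxes: 950 + 300 = 1250. Balances: taxes=1250, escrow=350, emergency=-50, vacation=800
Event 4 (deposit 50 to vacation): vacation: 800 + 50 = 850. Balances: taxes=1250, escrow=350, emergency=-50, vacation=850
Event 5 (transfer 100 emergency -> vacation): emergency: -50 - 100 = -150, vacation: 850 + 100 = 950. Balances: taxes=1250, escrow=350, emergency=-150, vacation=950
Event 6 (deposit 300 to taxes): taxes: 1250 + 300 = 1550. Balances: taxes=1550, escrow=350, emergency=-150, vacation=950
Event 7 (deposit 250 to emergency): emergency: -150 + 250 = 100. Balances: taxes=1550, escrow=350, emergency=100, vacation=950
Event 8 (withdraw 250 from vacation): vacation: 950 - 250 = 700. Balances: taxes=1550, escrow=350, emergency=100, vacation=700
Event 9 (withdraw 100 from vacation): vacation: 700 - 100 = 600. Balances: taxes=1550, escrow=350, emergency=100, vacation=600
Event 10 (withdraw 100 from escrow): escrow: 350 - 100 = 250. Balances: taxes=1550, escrow=250, emergency=100, vacation=600
Event 11 (withdraw 150 from taxes): taxes: 1550 - 150 = 1400. Balances: taxes=1400, escrow=250, emergency=100, vacation=600

Final balance of escrow: 250

Answer: 250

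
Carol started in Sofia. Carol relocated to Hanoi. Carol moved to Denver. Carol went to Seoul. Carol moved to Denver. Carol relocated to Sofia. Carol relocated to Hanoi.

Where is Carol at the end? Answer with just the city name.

Answer: Hanoi

Derivation:
Tracking Carol's location:
Start: Carol is in Sofia.
After move 1: Sofia -> Hanoi. Carol is in Hanoi.
After move 2: Hanoi -> Denver. Carol is in Denver.
After move 3: Denver -> Seoul. Carol is in Seoul.
After move 4: Seoul -> Denver. Carol is in Denver.
After move 5: Denver -> Sofia. Carol is in Sofia.
After move 6: Sofia -> Hanoi. Carol is in Hanoi.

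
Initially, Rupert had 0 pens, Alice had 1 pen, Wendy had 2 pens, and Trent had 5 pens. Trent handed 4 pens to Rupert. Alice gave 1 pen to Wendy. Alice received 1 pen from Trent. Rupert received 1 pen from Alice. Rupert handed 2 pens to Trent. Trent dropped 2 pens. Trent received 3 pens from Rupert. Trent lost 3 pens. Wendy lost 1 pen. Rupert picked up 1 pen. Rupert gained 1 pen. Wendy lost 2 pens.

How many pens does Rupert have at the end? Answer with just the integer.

Tracking counts step by step:
Start: Rupert=0, Alice=1, Wendy=2, Trent=5
Event 1 (Trent -> Rupert, 4): Trent: 5 -> 1, Rupert: 0 -> 4. State: Rupert=4, Alice=1, Wendy=2, Trent=1
Event 2 (Alice -> Wendy, 1): Alice: 1 -> 0, Wendy: 2 -> 3. State: Rupert=4, Alice=0, Wendy=3, Trent=1
Event 3 (Trent -> Alice, 1): Trent: 1 -> 0, Alice: 0 -> 1. State: Rupert=4, Alice=1, Wendy=3, Trent=0
Event 4 (Alice -> Rupert, 1): Alice: 1 -> 0, Rupert: 4 -> 5. State: Rupert=5, Alice=0, Wendy=3, Trent=0
Event 5 (Rupert -> Trent, 2): Rupert: 5 -> 3, Trent: 0 -> 2. State: Rupert=3, Alice=0, Wendy=3, Trent=2
Event 6 (Trent -2): Trent: 2 -> 0. State: Rupert=3, Alice=0, Wendy=3, Trent=0
Event 7 (Rupert -> Trent, 3): Rupert: 3 -> 0, Trent: 0 -> 3. State: Rupert=0, Alice=0, Wendy=3, Trent=3
Event 8 (Trent -3): Trent: 3 -> 0. State: Rupert=0, Alice=0, Wendy=3, Trent=0
Event 9 (Wendy -1): Wendy: 3 -> 2. State: Rupert=0, Alice=0, Wendy=2, Trent=0
Event 10 (Rupert +1): Rupert: 0 -> 1. State: Rupert=1, Alice=0, Wendy=2, Trent=0
Event 11 (Rupert +1): Rupert: 1 -> 2. State: Rupert=2, Alice=0, Wendy=2, Trent=0
Event 12 (Wendy -2): Wendy: 2 -> 0. State: Rupert=2, Alice=0, Wendy=0, Trent=0

Rupert's final count: 2

Answer: 2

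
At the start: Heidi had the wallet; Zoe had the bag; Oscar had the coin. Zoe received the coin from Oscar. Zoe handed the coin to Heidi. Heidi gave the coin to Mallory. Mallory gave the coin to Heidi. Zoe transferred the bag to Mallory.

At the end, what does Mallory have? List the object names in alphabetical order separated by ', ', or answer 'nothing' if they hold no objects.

Tracking all object holders:
Start: wallet:Heidi, bag:Zoe, coin:Oscar
Event 1 (give coin: Oscar -> Zoe). State: wallet:Heidi, bag:Zoe, coin:Zoe
Event 2 (give coin: Zoe -> Heidi). State: wallet:Heidi, bag:Zoe, coin:Heidi
Event 3 (give coin: Heidi -> Mallory). State: wallet:Heidi, bag:Zoe, coin:Mallory
Event 4 (give coin: Mallory -> Heidi). State: wallet:Heidi, bag:Zoe, coin:Heidi
Event 5 (give bag: Zoe -> Mallory). State: wallet:Heidi, bag:Mallory, coin:Heidi

Final state: wallet:Heidi, bag:Mallory, coin:Heidi
Mallory holds: bag.

Answer: bag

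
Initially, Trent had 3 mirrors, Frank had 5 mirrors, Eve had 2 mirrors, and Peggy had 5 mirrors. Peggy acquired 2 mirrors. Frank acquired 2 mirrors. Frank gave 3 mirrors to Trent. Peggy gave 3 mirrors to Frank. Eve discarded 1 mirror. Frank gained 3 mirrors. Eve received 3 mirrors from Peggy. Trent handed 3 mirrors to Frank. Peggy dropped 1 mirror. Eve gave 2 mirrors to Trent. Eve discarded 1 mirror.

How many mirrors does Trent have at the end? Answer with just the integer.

Tracking counts step by step:
Start: Trent=3, Frank=5, Eve=2, Peggy=5
Event 1 (Peggy +2): Peggy: 5 -> 7. State: Trent=3, Frank=5, Eve=2, Peggy=7
Event 2 (Frank +2): Frank: 5 -> 7. State: Trent=3, Frank=7, Eve=2, Peggy=7
Event 3 (Frank -> Trent, 3): Frank: 7 -> 4, Trent: 3 -> 6. State: Trent=6, Frank=4, Eve=2, Peggy=7
Event 4 (Peggy -> Frank, 3): Peggy: 7 -> 4, Frank: 4 -> 7. State: Trent=6, Frank=7, Eve=2, Peggy=4
Event 5 (Eve -1): Eve: 2 -> 1. State: Trent=6, Frank=7, Eve=1, Peggy=4
Event 6 (Frank +3): Frank: 7 -> 10. State: Trent=6, Frank=10, Eve=1, Peggy=4
Event 7 (Peggy -> Eve, 3): Peggy: 4 -> 1, Eve: 1 -> 4. State: Trent=6, Frank=10, Eve=4, Peggy=1
Event 8 (Trent -> Frank, 3): Trent: 6 -> 3, Frank: 10 -> 13. State: Trent=3, Frank=13, Eve=4, Peggy=1
Event 9 (Peggy -1): Peggy: 1 -> 0. State: Trent=3, Frank=13, Eve=4, Peggy=0
Event 10 (Eve -> Trent, 2): Eve: 4 -> 2, Trent: 3 -> 5. State: Trent=5, Frank=13, Eve=2, Peggy=0
Event 11 (Eve -1): Eve: 2 -> 1. State: Trent=5, Frank=13, Eve=1, Peggy=0

Trent's final count: 5

Answer: 5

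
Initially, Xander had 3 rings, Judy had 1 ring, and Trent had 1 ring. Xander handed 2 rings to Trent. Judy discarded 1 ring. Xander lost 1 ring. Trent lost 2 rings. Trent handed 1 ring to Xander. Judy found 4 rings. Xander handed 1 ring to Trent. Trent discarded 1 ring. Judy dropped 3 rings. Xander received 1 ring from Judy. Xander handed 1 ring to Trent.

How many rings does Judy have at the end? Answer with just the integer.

Tracking counts step by step:
Start: Xander=3, Judy=1, Trent=1
Event 1 (Xander -> Trent, 2): Xander: 3 -> 1, Trent: 1 -> 3. State: Xander=1, Judy=1, Trent=3
Event 2 (Judy -1): Judy: 1 -> 0. State: Xander=1, Judy=0, Trent=3
Event 3 (Xander -1): Xander: 1 -> 0. State: Xander=0, Judy=0, Trent=3
Event 4 (Trent -2): Trent: 3 -> 1. State: Xander=0, Judy=0, Trent=1
Event 5 (Trent -> Xander, 1): Trent: 1 -> 0, Xander: 0 -> 1. State: Xander=1, Judy=0, Trent=0
Event 6 (Judy +4): Judy: 0 -> 4. State: Xander=1, Judy=4, Trent=0
Event 7 (Xander -> Trent, 1): Xander: 1 -> 0, Trent: 0 -> 1. State: Xander=0, Judy=4, Trent=1
Event 8 (Trent -1): Trent: 1 -> 0. State: Xander=0, Judy=4, Trent=0
Event 9 (Judy -3): Judy: 4 -> 1. State: Xander=0, Judy=1, Trent=0
Event 10 (Judy -> Xander, 1): Judy: 1 -> 0, Xander: 0 -> 1. State: Xander=1, Judy=0, Trent=0
Event 11 (Xander -> Trent, 1): Xander: 1 -> 0, Trent: 0 -> 1. State: Xander=0, Judy=0, Trent=1

Judy's final count: 0

Answer: 0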